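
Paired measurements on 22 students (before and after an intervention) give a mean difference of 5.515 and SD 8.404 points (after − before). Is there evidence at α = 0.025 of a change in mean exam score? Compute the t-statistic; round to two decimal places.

3.08

H0: μ_d = 0; H1: μ_d ≠ 0 (paired t-test on the differences, two-sided).
t = d̄/(s_d/√n) = 5.515/(8.404/√22) = 3.08
df = n − 1 = 21
Two-sided p-value ≈ 0.006
Since p ≈ 0.006 < α = 0.025, reject H0; the evidence is statistically significant.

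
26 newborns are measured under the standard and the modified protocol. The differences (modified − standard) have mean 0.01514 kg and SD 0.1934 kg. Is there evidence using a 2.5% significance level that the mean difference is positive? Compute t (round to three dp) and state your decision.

t = 0.399; fail to reject H0

H0: μ_d = 0; H1: μ_d > 0 (paired t-test on the differences, right-tailed).
t = d̄/(s_d/√n) = 0.01514/(0.1934/√26) = 0.399
df = n − 1 = 25
p-value = P(T ≥ 0.399) ≈ 0.3466
Since p ≈ 0.3466 > α = 0.025, fail to reject H0; the evidence is not statistically significant.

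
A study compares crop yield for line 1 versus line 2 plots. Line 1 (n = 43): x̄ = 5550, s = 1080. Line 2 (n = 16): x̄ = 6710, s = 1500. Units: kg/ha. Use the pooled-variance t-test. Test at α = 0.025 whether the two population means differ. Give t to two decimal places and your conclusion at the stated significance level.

Let group 1 = line 1, group 2 = line 2. H0: μ_1 = μ_2; H1: μ_1 ≠ μ_2 (two-sample pooled-variance t-test, two-sided).
s_p² = [(43−1)·1080² + (16−1)·1500²]/(43+16−2) = 1451560
t = (5550 − 6710)/√[1451560·(1/43 + 1/16)] = -3.29
df = n₁ + n₂ − 2 = 57
Two-sided p-value ≈ 0.0017
Since p ≈ 0.0017 < α = 0.025, reject H0; the evidence is statistically significant.

t = -3.29; reject H0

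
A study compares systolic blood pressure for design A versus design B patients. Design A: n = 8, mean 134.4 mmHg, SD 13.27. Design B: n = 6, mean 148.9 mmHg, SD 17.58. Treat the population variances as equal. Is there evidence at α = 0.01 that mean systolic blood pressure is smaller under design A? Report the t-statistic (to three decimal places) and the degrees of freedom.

t = -1.765, df = 12

Let group 1 = design A, group 2 = design B. H0: μ_1 = μ_2; H1: μ_1 < μ_2 (two-sample pooled-variance t-test, left-tailed).
s_p² = [(8−1)·13.27² + (6−1)·17.58²]/(8+6−2) = 231.494
t = (134.4 − 148.9)/√[231.494·(1/8 + 1/6)] = -1.765
df = n₁ + n₂ − 2 = 12
p-value = P(T ≤ -1.765) ≈ 0.052
Since p ≈ 0.052 > α = 0.01, fail to reject H0; the data do not provide sufficient evidence against H0.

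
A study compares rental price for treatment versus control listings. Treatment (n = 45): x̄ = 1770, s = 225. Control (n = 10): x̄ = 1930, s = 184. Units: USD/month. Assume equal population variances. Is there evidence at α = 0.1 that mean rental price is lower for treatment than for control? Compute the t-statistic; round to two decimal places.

Let group 1 = treatment, group 2 = control. H0: μ_1 = μ_2; H1: μ_1 < μ_2 (two-sample pooled-variance t-test, left-tailed).
s_p² = [(45−1)·225² + (10−1)·184²]/(45+10−2) = 47777.4
t = (1770 − 1930)/√[47777.4·(1/45 + 1/10)] = -2.09
df = n₁ + n₂ − 2 = 53
p-value = P(T ≤ -2.09) ≈ 0.0205
Since p ≈ 0.0205 < α = 0.1, reject H0; the data support H1.

-2.09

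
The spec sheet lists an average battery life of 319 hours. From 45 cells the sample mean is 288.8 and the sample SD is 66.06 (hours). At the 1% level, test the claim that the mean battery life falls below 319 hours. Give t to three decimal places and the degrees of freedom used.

t = -3.067, df = 44

H0: μ = 319; H1: μ < 319 (one-sample t-test, left-tailed).
t = (x̄ − μ₀)/(s/√n) = (288.8 − 319)/(66.06/√45) = -3.067
df = n − 1 = 44
p-value = P(T ≤ -3.067) ≈ 0.0018
Since p ≈ 0.0018 < α = 0.01, reject H0; the evidence is statistically significant.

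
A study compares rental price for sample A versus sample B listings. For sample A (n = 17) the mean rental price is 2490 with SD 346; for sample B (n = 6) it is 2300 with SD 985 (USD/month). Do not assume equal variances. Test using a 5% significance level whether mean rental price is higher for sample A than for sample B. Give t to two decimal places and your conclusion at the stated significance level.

Let group 1 = sample A, group 2 = sample B. H0: μ_1 = μ_2; H1: μ_1 > μ_2 (Welch's two-sample t-test, right-tailed).
t = (x̄_1 − x̄_2)/√(s_1²/n_1 + s_2²/n_2) = (2490 − 2300)/√(346²/17 + 985²/6) = 0.46
Welch–Satterthwaite df ≈ 5.44
p-value = P(T ≥ 0.46) ≈ 0.331
Since p ≈ 0.331 > α = 0.05, fail to reject H0; the data do not provide sufficient evidence against H0.

t = 0.46; fail to reject H0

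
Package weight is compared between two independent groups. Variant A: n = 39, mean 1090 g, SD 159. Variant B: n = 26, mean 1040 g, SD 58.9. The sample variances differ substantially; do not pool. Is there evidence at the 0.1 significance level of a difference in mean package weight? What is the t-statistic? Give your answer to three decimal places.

1.788

Let group 1 = variant A, group 2 = variant B. H0: μ_1 = μ_2; H1: μ_1 ≠ μ_2 (Welch's two-sample t-test, two-sided).
t = (x̄_1 − x̄_2)/√(s_1²/n_1 + s_2²/n_2) = (1090 − 1040)/√(159²/39 + 58.9²/26) = 1.788
Welch–Satterthwaite df ≈ 51.91
Two-sided p-value ≈ 0.0796
Since p ≈ 0.0796 < α = 0.1, reject H0; the evidence is statistically significant.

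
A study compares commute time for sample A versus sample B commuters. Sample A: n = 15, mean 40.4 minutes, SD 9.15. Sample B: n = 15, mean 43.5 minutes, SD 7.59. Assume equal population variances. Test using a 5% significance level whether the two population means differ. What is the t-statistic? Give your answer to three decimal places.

Let group 1 = sample A, group 2 = sample B. H0: μ_1 = μ_2; H1: μ_1 ≠ μ_2 (two-sample pooled-variance t-test, two-sided).
s_p² = [(15−1)·9.15² + (15−1)·7.59²]/(15+15−2) = 70.6653
t = (40.4 − 43.5)/√[70.6653·(1/15 + 1/15)] = -1.010
df = n₁ + n₂ − 2 = 28
Two-sided p-value ≈ 0.3212
Since p ≈ 0.3212 > α = 0.05, fail to reject H0; the evidence is not statistically significant.

-1.010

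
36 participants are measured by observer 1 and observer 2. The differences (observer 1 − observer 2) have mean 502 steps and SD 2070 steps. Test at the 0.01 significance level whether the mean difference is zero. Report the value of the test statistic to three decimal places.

H0: μ_d = 0; H1: μ_d ≠ 0 (paired t-test on the differences, two-sided).
t = d̄/(s_d/√n) = 502/(2070/√36) = 1.455
df = n − 1 = 35
Two-sided p-value ≈ 0.155
Since p ≈ 0.155 > α = 0.01, fail to reject H0; the evidence is not statistically significant.

1.455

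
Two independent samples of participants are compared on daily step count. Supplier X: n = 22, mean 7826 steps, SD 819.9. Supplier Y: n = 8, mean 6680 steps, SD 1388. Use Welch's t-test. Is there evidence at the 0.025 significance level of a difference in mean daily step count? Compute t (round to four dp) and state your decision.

t = 2.1999; fail to reject H0

Let group 1 = supplier X, group 2 = supplier Y. H0: μ_1 = μ_2; H1: μ_1 ≠ μ_2 (Welch's two-sample t-test, two-sided).
t = (x̄_1 − x̄_2)/√(s_1²/n_1 + s_2²/n_2) = (7826 − 6680)/√(819.9²/22 + 1388²/8) = 2.1999
Welch–Satterthwaite df ≈ 8.84
Two-sided p-value ≈ 0.056
Since p ≈ 0.056 > α = 0.025, fail to reject H0; the data do not provide sufficient evidence against H0.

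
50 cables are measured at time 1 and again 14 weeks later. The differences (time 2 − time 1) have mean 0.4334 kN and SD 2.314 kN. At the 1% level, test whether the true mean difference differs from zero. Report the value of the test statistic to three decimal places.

1.324

H0: μ_d = 0; H1: μ_d ≠ 0 (paired t-test on the differences, two-sided).
t = d̄/(s_d/√n) = 0.4334/(2.314/√50) = 1.324
df = n − 1 = 49
Two-sided p-value ≈ 0.1915
Since p ≈ 0.1915 > α = 0.01, fail to reject H0; the evidence is not statistically significant.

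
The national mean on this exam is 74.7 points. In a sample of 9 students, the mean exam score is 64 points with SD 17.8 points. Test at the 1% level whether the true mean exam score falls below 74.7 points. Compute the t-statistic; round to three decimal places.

-1.803

H0: μ = 74.7; H1: μ < 74.7 (one-sample t-test, left-tailed).
t = (x̄ − μ₀)/(s/√n) = (64 − 74.7)/(17.8/√9) = -1.803
df = n − 1 = 8
p-value = P(T ≤ -1.803) ≈ 0.054
Since p ≈ 0.054 > α = 0.01, fail to reject H0; the data do not provide sufficient evidence against H0.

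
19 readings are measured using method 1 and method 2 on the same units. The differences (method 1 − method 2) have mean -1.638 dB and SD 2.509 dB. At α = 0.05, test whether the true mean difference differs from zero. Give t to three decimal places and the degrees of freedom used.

H0: μ_d = 0; H1: μ_d ≠ 0 (paired t-test on the differences, two-sided).
t = d̄/(s_d/√n) = -1.638/(2.509/√19) = -2.846
df = n − 1 = 18
Two-sided p-value ≈ 0.011
Since p ≈ 0.011 < α = 0.05, reject H0; the evidence is statistically significant.

t = -2.846, df = 18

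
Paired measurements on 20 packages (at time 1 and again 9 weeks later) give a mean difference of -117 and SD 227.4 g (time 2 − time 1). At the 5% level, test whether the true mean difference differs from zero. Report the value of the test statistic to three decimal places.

H0: μ_d = 0; H1: μ_d ≠ 0 (paired t-test on the differences, two-sided).
t = d̄/(s_d/√n) = -117/(227.4/√20) = -2.301
df = n − 1 = 19
Two-sided p-value ≈ 0.033
Since p ≈ 0.033 < α = 0.05, reject H0; the data support H1.

-2.301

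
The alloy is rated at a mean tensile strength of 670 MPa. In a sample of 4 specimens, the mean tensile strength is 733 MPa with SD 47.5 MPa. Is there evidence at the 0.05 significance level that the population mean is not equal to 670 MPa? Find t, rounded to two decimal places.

2.65

H0: μ = 670; H1: μ ≠ 670 (one-sample t-test, two-sided).
t = (x̄ − μ₀)/(s/√n) = (733 − 670)/(47.5/√4) = 2.65
df = n − 1 = 3
Two-sided p-value ≈ 0.0768
Since p ≈ 0.0768 > α = 0.05, fail to reject H0; the evidence is not statistically significant.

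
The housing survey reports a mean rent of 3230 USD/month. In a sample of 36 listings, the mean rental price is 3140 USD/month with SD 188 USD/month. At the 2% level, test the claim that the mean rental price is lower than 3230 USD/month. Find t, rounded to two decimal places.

H0: μ = 3230; H1: μ < 3230 (one-sample t-test, left-tailed).
t = (x̄ − μ₀)/(s/√n) = (3140 − 3230)/(188/√36) = -2.87
df = n − 1 = 35
p-value = P(T ≤ -2.87) ≈ 0.0034
Since p ≈ 0.0034 < α = 0.02, reject H0; the evidence is statistically significant.

-2.87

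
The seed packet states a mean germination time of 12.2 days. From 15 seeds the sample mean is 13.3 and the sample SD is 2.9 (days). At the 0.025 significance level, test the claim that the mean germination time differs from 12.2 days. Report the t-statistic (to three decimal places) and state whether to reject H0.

t = 1.469; fail to reject H0

H0: μ = 12.2; H1: μ ≠ 12.2 (one-sample t-test, two-sided).
t = (x̄ − μ₀)/(s/√n) = (13.3 − 12.2)/(2.9/√15) = 1.469
df = n − 1 = 14
Two-sided p-value ≈ 0.164
Since p ≈ 0.164 > α = 0.025, fail to reject H0; the data do not provide sufficient evidence against H0.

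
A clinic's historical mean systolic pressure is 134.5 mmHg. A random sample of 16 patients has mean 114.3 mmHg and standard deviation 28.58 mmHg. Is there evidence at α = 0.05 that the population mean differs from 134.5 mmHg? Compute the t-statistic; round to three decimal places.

-2.827

H0: μ = 134.5; H1: μ ≠ 134.5 (one-sample t-test, two-sided).
t = (x̄ − μ₀)/(s/√n) = (114.3 − 134.5)/(28.58/√16) = -2.827
df = n − 1 = 15
Two-sided p-value ≈ 0.0127
Since p ≈ 0.0127 < α = 0.05, reject H0; the evidence is statistically significant.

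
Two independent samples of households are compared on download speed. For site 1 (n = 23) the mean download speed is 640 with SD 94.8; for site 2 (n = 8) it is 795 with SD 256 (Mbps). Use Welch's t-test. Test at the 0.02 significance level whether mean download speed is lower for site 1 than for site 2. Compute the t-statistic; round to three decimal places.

-1.673

Let group 1 = site 1, group 2 = site 2. H0: μ_1 = μ_2; H1: μ_1 < μ_2 (Welch's two-sample t-test, left-tailed).
t = (x̄_1 − x̄_2)/√(s_1²/n_1 + s_2²/n_2) = (640 − 795)/√(94.8²/23 + 256²/8) = -1.673
Welch–Satterthwaite df ≈ 7.68
p-value = P(T ≤ -1.673) ≈ 0.0672
Since p ≈ 0.0672 > α = 0.02, fail to reject H0; the data do not provide sufficient evidence against H0.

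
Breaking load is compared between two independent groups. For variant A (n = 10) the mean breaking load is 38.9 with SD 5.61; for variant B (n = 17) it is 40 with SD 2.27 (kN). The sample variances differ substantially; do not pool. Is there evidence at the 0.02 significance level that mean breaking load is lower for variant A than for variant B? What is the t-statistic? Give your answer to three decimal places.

Let group 1 = variant A, group 2 = variant B. H0: μ_1 = μ_2; H1: μ_1 < μ_2 (Welch's two-sample t-test, left-tailed).
t = (x̄_1 − x̄_2)/√(s_1²/n_1 + s_2²/n_2) = (38.9 − 40)/√(5.61²/10 + 2.27²/17) = -0.592
Welch–Satterthwaite df ≈ 10.76
p-value = P(T ≤ -0.592) ≈ 0.2830
Since p ≈ 0.2830 > α = 0.02, fail to reject H0; the evidence is not statistically significant.

-0.592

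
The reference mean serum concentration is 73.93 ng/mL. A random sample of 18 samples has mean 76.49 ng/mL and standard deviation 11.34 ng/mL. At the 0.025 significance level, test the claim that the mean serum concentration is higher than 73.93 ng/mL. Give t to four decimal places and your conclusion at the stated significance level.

t = 0.9578; fail to reject H0

H0: μ = 73.93; H1: μ > 73.93 (one-sample t-test, right-tailed).
t = (x̄ − μ₀)/(s/√n) = (76.49 − 73.93)/(11.34/√18) = 0.9578
df = n − 1 = 17
p-value = P(T ≥ 0.9578) ≈ 0.176
Since p ≈ 0.176 > α = 0.025, fail to reject H0; the data do not provide sufficient evidence against H0.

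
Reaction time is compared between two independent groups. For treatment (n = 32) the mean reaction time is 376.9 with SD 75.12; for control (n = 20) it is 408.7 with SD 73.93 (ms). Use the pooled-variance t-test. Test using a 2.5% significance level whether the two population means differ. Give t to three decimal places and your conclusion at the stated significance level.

Let group 1 = treatment, group 2 = control. H0: μ_1 = μ_2; H1: μ_1 ≠ μ_2 (two-sample pooled-variance t-test, two-sided).
s_p² = [(32−1)·75.12² + (20−1)·73.93²]/(32+20−2) = 5575.61
t = (376.9 − 408.7)/√[5575.61·(1/32 + 1/20)] = -1.494
df = n₁ + n₂ − 2 = 50
Two-sided p-value ≈ 0.1414
Since p ≈ 0.1414 > α = 0.025, fail to reject H0; the data do not provide sufficient evidence against H0.

t = -1.494; fail to reject H0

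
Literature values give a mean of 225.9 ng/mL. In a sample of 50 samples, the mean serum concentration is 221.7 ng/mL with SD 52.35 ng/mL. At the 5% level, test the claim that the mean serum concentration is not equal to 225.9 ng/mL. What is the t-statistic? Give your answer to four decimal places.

H0: μ = 225.9; H1: μ ≠ 225.9 (one-sample t-test, two-sided).
t = (x̄ − μ₀)/(s/√n) = (221.7 − 225.9)/(52.35/√50) = -0.5673
df = n − 1 = 49
Two-sided p-value ≈ 0.5731
Since p ≈ 0.5731 > α = 0.05, fail to reject H0; the data do not provide sufficient evidence against H0.

-0.5673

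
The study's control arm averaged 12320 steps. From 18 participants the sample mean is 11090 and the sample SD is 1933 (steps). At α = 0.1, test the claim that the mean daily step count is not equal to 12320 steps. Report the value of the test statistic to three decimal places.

-2.700

H0: μ = 12320; H1: μ ≠ 12320 (one-sample t-test, two-sided).
t = (x̄ − μ₀)/(s/√n) = (11090 − 12320)/(1933/√18) = -2.700
df = n − 1 = 17
Two-sided p-value ≈ 0.015
Since p ≈ 0.015 < α = 0.1, reject H0; the evidence is statistically significant.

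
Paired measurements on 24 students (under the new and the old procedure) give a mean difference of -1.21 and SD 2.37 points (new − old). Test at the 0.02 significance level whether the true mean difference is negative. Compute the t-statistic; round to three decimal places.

H0: μ_d = 0; H1: μ_d < 0 (paired t-test on the differences, left-tailed).
t = d̄/(s_d/√n) = -1.21/(2.37/√24) = -2.501
df = n − 1 = 23
p-value = P(T ≤ -2.501) ≈ 0.0100
Since p ≈ 0.0100 < α = 0.02, reject H0; the data support H1.

-2.501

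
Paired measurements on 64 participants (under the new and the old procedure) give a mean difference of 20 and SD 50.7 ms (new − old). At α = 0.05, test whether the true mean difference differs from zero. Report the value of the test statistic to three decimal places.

H0: μ_d = 0; H1: μ_d ≠ 0 (paired t-test on the differences, two-sided).
t = d̄/(s_d/√n) = 20/(50.7/√64) = 3.156
df = n − 1 = 63
Two-sided p-value ≈ 0.002
Since p ≈ 0.002 < α = 0.05, reject H0; the data support H1.

3.156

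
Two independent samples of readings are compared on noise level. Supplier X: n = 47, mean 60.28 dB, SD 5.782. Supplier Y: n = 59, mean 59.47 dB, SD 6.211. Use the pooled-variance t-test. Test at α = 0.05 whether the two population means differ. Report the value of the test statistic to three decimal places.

Let group 1 = supplier X, group 2 = supplier Y. H0: μ_1 = μ_2; H1: μ_1 ≠ μ_2 (two-sample pooled-variance t-test, two-sided).
s_p² = [(47−1)·5.782² + (59−1)·6.211²]/(47+59−2) = 36.3008
t = (60.28 − 59.47)/√[36.3008·(1/47 + 1/59)] = 0.688
df = n₁ + n₂ − 2 = 104
Two-sided p-value ≈ 0.4932
Since p ≈ 0.4932 > α = 0.05, fail to reject H0; the evidence is not statistically significant.

0.688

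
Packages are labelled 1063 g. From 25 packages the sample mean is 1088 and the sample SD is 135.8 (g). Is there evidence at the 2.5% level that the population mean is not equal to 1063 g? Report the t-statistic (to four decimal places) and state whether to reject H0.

t = 0.9205; fail to reject H0

H0: μ = 1063; H1: μ ≠ 1063 (one-sample t-test, two-sided).
t = (x̄ − μ₀)/(s/√n) = (1088 − 1063)/(135.8/√25) = 0.9205
df = n − 1 = 24
Two-sided p-value ≈ 0.3665
Since p ≈ 0.3665 > α = 0.025, fail to reject H0; the data do not provide sufficient evidence against H0.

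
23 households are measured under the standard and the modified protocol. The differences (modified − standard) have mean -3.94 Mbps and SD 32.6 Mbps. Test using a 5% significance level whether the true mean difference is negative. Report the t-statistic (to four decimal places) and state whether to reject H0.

t = -0.5796; fail to reject H0

H0: μ_d = 0; H1: μ_d < 0 (paired t-test on the differences, left-tailed).
t = d̄/(s_d/√n) = -3.94/(32.6/√23) = -0.5796
df = n − 1 = 22
p-value = P(T ≤ -0.5796) ≈ 0.284
Since p ≈ 0.284 > α = 0.05, fail to reject H0; the evidence is not statistically significant.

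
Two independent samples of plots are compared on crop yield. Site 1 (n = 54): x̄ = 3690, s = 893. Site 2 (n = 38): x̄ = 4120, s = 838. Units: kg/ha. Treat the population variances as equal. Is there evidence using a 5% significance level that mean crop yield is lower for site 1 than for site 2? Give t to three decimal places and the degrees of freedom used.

Let group 1 = site 1, group 2 = site 2. H0: μ_1 = μ_2; H1: μ_1 < μ_2 (two-sample pooled-variance t-test, left-tailed).
s_p² = [(54−1)·893² + (38−1)·838²]/(54+38−2) = 758309
t = (3690 − 4120)/√[758309·(1/54 + 1/38)] = -2.332
df = n₁ + n₂ − 2 = 90
p-value = P(T ≤ -2.332) ≈ 0.0110
Since p ≈ 0.0110 < α = 0.05, reject H0; the data support H1.

t = -2.332, df = 90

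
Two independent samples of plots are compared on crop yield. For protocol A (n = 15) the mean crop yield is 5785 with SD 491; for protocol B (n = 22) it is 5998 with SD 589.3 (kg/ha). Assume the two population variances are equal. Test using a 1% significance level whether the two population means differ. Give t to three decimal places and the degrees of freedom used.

t = -1.152, df = 35

Let group 1 = protocol A, group 2 = protocol B. H0: μ_1 = μ_2; H1: μ_1 ≠ μ_2 (two-sample pooled-variance t-test, two-sided).
s_p² = [(15−1)·491² + (22−1)·589.3²]/(15+22−2) = 304797
t = (5785 − 5998)/√[304797·(1/15 + 1/22)] = -1.152
df = n₁ + n₂ − 2 = 35
Two-sided p-value ≈ 0.257
Since p ≈ 0.257 > α = 0.01, fail to reject H0; the data do not provide sufficient evidence against H0.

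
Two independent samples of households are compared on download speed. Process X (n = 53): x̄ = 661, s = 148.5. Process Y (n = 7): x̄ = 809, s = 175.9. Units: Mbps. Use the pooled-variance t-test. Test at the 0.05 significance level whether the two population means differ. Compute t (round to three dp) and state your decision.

t = -2.428; reject H0

Let group 1 = process X, group 2 = process Y. H0: μ_1 = μ_2; H1: μ_1 ≠ μ_2 (two-sample pooled-variance t-test, two-sided).
s_p² = [(53−1)·148.5² + (7−1)·175.9²]/(53+7−2) = 22971.8
t = (661 − 809)/√[22971.8·(1/53 + 1/7)] = -2.428
df = n₁ + n₂ − 2 = 58
Two-sided p-value ≈ 0.018
Since p ≈ 0.018 < α = 0.05, reject H0; the data support H1.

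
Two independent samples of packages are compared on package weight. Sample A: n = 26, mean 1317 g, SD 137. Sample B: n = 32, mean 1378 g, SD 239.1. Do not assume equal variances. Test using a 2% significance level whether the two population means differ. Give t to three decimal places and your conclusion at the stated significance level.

Let group 1 = sample A, group 2 = sample B. H0: μ_1 = μ_2; H1: μ_1 ≠ μ_2 (Welch's two-sample t-test, two-sided).
t = (x̄_1 − x̄_2)/√(s_1²/n_1 + s_2²/n_2) = (1317 − 1378)/√(137²/26 + 239.1²/32) = -1.218
Welch–Satterthwaite df ≈ 50.82
Two-sided p-value ≈ 0.2289
Since p ≈ 0.2289 > α = 0.02, fail to reject H0; the evidence is not statistically significant.

t = -1.218; fail to reject H0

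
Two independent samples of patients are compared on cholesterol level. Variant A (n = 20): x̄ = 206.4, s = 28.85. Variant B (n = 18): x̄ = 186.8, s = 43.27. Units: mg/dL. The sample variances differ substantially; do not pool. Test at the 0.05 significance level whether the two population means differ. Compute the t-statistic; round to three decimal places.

1.624

Let group 1 = variant A, group 2 = variant B. H0: μ_1 = μ_2; H1: μ_1 ≠ μ_2 (Welch's two-sample t-test, two-sided).
t = (x̄_1 − x̄_2)/√(s_1²/n_1 + s_2²/n_2) = (206.4 − 186.8)/√(28.85²/20 + 43.27²/18) = 1.624
Welch–Satterthwaite df ≈ 29.15
Two-sided p-value ≈ 0.115
Since p ≈ 0.115 > α = 0.05, fail to reject H0; the data do not provide sufficient evidence against H0.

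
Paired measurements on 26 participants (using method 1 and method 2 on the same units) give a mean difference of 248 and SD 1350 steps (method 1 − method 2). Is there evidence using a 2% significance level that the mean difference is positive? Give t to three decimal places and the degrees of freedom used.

H0: μ_d = 0; H1: μ_d > 0 (paired t-test on the differences, right-tailed).
t = d̄/(s_d/√n) = 248/(1350/√26) = 0.937
df = n − 1 = 25
p-value = P(T ≥ 0.937) ≈ 0.179
Since p ≈ 0.179 > α = 0.02, fail to reject H0; the data do not provide sufficient evidence against H0.

t = 0.937, df = 25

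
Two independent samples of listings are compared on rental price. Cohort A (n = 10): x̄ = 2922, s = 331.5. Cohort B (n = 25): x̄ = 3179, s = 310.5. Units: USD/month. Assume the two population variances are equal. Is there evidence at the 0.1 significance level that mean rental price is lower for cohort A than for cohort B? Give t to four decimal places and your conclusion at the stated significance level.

Let group 1 = cohort A, group 2 = cohort B. H0: μ_1 = μ_2; H1: μ_1 < μ_2 (two-sample pooled-variance t-test, left-tailed).
s_p² = [(10−1)·331.5² + (25−1)·310.5²]/(10+25−2) = 100087
t = (2922 − 3179)/√[100087·(1/10 + 1/25)] = -2.1711
df = n₁ + n₂ − 2 = 33
p-value = P(T ≤ -2.1711) ≈ 0.0186
Since p ≈ 0.0186 < α = 0.1, reject H0; the data support H1.

t = -2.1711; reject H0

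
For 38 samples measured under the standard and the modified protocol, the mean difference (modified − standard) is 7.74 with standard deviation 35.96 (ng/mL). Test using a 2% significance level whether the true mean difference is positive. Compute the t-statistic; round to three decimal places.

1.327

H0: μ_d = 0; H1: μ_d > 0 (paired t-test on the differences, right-tailed).
t = d̄/(s_d/√n) = 7.74/(35.96/√38) = 1.327
df = n − 1 = 37
p-value = P(T ≥ 1.327) ≈ 0.096
Since p ≈ 0.096 > α = 0.02, fail to reject H0; the data do not provide sufficient evidence against H0.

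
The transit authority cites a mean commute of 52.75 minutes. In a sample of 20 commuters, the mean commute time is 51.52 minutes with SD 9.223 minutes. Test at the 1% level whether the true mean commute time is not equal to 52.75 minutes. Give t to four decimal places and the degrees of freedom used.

t = -0.5964, df = 19

H0: μ = 52.75; H1: μ ≠ 52.75 (one-sample t-test, two-sided).
t = (x̄ − μ₀)/(s/√n) = (51.52 − 52.75)/(9.223/√20) = -0.5964
df = n − 1 = 19
Two-sided p-value ≈ 0.558
Since p ≈ 0.558 > α = 0.01, fail to reject H0; the data do not provide sufficient evidence against H0.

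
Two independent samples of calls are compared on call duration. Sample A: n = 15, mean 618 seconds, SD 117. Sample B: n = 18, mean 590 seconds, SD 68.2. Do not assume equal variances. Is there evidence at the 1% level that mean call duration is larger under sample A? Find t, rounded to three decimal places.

Let group 1 = sample A, group 2 = sample B. H0: μ_1 = μ_2; H1: μ_1 > μ_2 (Welch's two-sample t-test, right-tailed).
t = (x̄_1 − x̄_2)/√(s_1²/n_1 + s_2²/n_2) = (618 − 590)/√(117²/15 + 68.2²/18) = 0.818
Welch–Satterthwaite df ≈ 21.62
p-value = P(T ≥ 0.818) ≈ 0.211
Since p ≈ 0.211 > α = 0.01, fail to reject H0; the data do not provide sufficient evidence against H0.

0.818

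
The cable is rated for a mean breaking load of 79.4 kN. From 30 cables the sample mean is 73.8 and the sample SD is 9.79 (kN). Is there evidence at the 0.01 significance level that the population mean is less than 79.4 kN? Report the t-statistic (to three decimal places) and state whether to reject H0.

H0: μ = 79.4; H1: μ < 79.4 (one-sample t-test, left-tailed).
t = (x̄ − μ₀)/(s/√n) = (73.8 − 79.4)/(9.79/√30) = -3.133
df = n − 1 = 29
p-value = P(T ≤ -3.133) ≈ 0.002
Since p ≈ 0.002 < α = 0.01, reject H0; the data support H1.

t = -3.133; reject H0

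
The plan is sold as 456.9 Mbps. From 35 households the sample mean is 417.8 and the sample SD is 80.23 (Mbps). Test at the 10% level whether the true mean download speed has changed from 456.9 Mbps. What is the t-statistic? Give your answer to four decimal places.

H0: μ = 456.9; H1: μ ≠ 456.9 (one-sample t-test, two-sided).
t = (x̄ − μ₀)/(s/√n) = (417.8 − 456.9)/(80.23/√35) = -2.8832
df = n − 1 = 34
Two-sided p-value ≈ 0.0068
Since p ≈ 0.0068 < α = 0.1, reject H0; the evidence is statistically significant.

-2.8832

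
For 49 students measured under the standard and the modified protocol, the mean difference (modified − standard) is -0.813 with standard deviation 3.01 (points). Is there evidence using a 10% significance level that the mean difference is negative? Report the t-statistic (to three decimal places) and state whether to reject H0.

H0: μ_d = 0; H1: μ_d < 0 (paired t-test on the differences, left-tailed).
t = d̄/(s_d/√n) = -0.813/(3.01/√49) = -1.891
df = n − 1 = 48
p-value = P(T ≤ -1.891) ≈ 0.0324
Since p ≈ 0.0324 < α = 0.1, reject H0; the data support H1.

t = -1.891; reject H0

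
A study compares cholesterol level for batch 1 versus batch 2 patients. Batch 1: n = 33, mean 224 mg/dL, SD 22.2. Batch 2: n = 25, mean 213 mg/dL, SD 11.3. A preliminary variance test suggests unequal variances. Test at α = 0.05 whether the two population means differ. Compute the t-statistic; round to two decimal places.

2.46

Let group 1 = batch 1, group 2 = batch 2. H0: μ_1 = μ_2; H1: μ_1 ≠ μ_2 (Welch's two-sample t-test, two-sided).
t = (x̄_1 − x̄_2)/√(s_1²/n_1 + s_2²/n_2) = (224 − 213)/√(22.2²/33 + 11.3²/25) = 2.46
Welch–Satterthwaite df ≈ 49.86
Two-sided p-value ≈ 0.0175
Since p ≈ 0.0175 < α = 0.05, reject H0; the evidence is statistically significant.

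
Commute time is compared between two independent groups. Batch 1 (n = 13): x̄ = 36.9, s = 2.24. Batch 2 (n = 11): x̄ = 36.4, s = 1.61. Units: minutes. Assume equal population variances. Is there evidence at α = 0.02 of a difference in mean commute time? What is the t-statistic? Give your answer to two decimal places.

Let group 1 = batch 1, group 2 = batch 2. H0: μ_1 = μ_2; H1: μ_1 ≠ μ_2 (two-sample pooled-variance t-test, two-sided).
s_p² = [(13−1)·2.24² + (11−1)·1.61²]/(13+11−2) = 3.9151
t = (36.9 − 36.4)/√[3.9151·(1/13 + 1/11)] = 0.62
df = n₁ + n₂ − 2 = 22
Two-sided p-value ≈ 0.544
Since p ≈ 0.544 > α = 0.02, fail to reject H0; the evidence is not statistically significant.

0.62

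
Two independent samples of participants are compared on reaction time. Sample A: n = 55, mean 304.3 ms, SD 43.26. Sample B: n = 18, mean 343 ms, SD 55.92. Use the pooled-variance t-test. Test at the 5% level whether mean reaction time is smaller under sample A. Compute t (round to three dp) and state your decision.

t = -3.058; reject H0

Let group 1 = sample A, group 2 = sample B. H0: μ_1 = μ_2; H1: μ_1 < μ_2 (two-sample pooled-variance t-test, left-tailed).
s_p² = [(55−1)·43.26² + (18−1)·55.92²]/(55+18−2) = 2172.07
t = (304.3 − 343)/√[2172.07·(1/55 + 1/18)] = -3.058
df = n₁ + n₂ − 2 = 71
p-value = P(T ≤ -3.058) ≈ 0.0016
Since p ≈ 0.0016 < α = 0.05, reject H0; the data support H1.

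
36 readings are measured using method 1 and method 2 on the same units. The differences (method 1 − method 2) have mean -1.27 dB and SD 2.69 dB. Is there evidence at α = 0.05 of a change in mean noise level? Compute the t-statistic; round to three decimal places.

H0: μ_d = 0; H1: μ_d ≠ 0 (paired t-test on the differences, two-sided).
t = d̄/(s_d/√n) = -1.27/(2.69/√36) = -2.833
df = n − 1 = 35
Two-sided p-value ≈ 0.0076
Since p ≈ 0.0076 < α = 0.05, reject H0; the evidence is statistically significant.

-2.833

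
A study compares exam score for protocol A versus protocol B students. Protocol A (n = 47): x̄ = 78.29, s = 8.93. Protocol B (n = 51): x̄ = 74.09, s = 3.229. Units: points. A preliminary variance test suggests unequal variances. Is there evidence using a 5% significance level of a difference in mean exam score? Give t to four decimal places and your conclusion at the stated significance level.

t = 3.0461; reject H0

Let group 1 = protocol A, group 2 = protocol B. H0: μ_1 = μ_2; H1: μ_1 ≠ μ_2 (Welch's two-sample t-test, two-sided).
t = (x̄_1 − x̄_2)/√(s_1²/n_1 + s_2²/n_2) = (78.29 − 74.09)/√(8.93²/47 + 3.229²/51) = 3.0461
Welch–Satterthwaite df ≈ 56.99
Two-sided p-value ≈ 0.0035
Since p ≈ 0.0035 < α = 0.05, reject H0; the evidence is statistically significant.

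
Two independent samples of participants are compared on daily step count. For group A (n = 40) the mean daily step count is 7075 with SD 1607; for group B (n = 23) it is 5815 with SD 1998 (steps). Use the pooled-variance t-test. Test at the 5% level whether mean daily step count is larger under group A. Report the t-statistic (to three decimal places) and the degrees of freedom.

Let group 1 = group A, group 2 = group B. H0: μ_1 = μ_2; H1: μ_1 > μ_2 (two-sample pooled-variance t-test, right-tailed).
s_p² = [(40−1)·1607² + (23−1)·1998²]/(40+23−2) = 3090810
t = (7075 − 5815)/√[3090810·(1/40 + 1/23)] = 2.739
df = n₁ + n₂ − 2 = 61
p-value = P(T ≥ 2.739) ≈ 0.004
Since p ≈ 0.004 < α = 0.05, reject H0; the data support H1.

t = 2.739, df = 61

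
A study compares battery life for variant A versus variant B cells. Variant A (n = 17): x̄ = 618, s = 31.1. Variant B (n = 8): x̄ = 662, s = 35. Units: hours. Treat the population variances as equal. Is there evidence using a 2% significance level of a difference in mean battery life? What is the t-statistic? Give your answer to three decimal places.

-3.174

Let group 1 = variant A, group 2 = variant B. H0: μ_1 = μ_2; H1: μ_1 ≠ μ_2 (two-sample pooled-variance t-test, two-sided).
s_p² = [(17−1)·31.1² + (8−1)·35²]/(17+8−2) = 1045.67
t = (618 − 662)/√[1045.67·(1/17 + 1/8)] = -3.174
df = n₁ + n₂ − 2 = 23
Two-sided p-value ≈ 0.004
Since p ≈ 0.004 < α = 0.02, reject H0; the evidence is statistically significant.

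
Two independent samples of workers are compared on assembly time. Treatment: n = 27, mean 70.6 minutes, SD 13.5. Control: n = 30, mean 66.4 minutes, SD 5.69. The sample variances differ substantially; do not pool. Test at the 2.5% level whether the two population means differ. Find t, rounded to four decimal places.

Let group 1 = treatment, group 2 = control. H0: μ_1 = μ_2; H1: μ_1 ≠ μ_2 (Welch's two-sample t-test, two-sided).
t = (x̄_1 − x̄_2)/√(s_1²/n_1 + s_2²/n_2) = (70.6 − 66.4)/√(13.5²/27 + 5.69²/30) = 1.5010
Welch–Satterthwaite df ≈ 34.19
Two-sided p-value ≈ 0.143
Since p ≈ 0.143 > α = 0.025, fail to reject H0; the evidence is not statistically significant.

1.5010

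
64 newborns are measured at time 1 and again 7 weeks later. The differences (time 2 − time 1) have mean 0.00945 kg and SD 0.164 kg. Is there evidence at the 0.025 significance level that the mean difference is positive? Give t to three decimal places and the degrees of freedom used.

H0: μ_d = 0; H1: μ_d > 0 (paired t-test on the differences, right-tailed).
t = d̄/(s_d/√n) = 0.00945/(0.164/√64) = 0.461
df = n − 1 = 63
p-value = P(T ≥ 0.461) ≈ 0.3232
Since p ≈ 0.3232 > α = 0.025, fail to reject H0; the data do not provide sufficient evidence against H0.

t = 0.461, df = 63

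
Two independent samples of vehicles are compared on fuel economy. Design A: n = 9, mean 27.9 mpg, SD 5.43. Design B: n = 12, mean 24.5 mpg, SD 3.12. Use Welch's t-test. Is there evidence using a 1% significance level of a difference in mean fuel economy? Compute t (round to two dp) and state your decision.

t = 1.68; fail to reject H0

Let group 1 = design A, group 2 = design B. H0: μ_1 = μ_2; H1: μ_1 ≠ μ_2 (Welch's two-sample t-test, two-sided).
t = (x̄_1 − x̄_2)/√(s_1²/n_1 + s_2²/n_2) = (27.9 − 24.5)/√(5.43²/9 + 3.12²/12) = 1.68
Welch–Satterthwaite df ≈ 11.92
Two-sided p-value ≈ 0.119
Since p ≈ 0.119 > α = 0.01, fail to reject H0; the evidence is not statistically significant.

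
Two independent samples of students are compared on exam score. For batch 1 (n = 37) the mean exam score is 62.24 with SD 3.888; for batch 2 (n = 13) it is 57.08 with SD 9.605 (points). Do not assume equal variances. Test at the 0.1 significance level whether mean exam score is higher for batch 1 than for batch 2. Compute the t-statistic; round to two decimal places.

Let group 1 = batch 1, group 2 = batch 2. H0: μ_1 = μ_2; H1: μ_1 > μ_2 (Welch's two-sample t-test, right-tailed).
t = (x̄_1 − x̄_2)/√(s_1²/n_1 + s_2²/n_2) = (62.24 − 57.08)/√(3.888²/37 + 9.605²/13) = 1.88
Welch–Satterthwaite df ≈ 13.41
p-value = P(T ≥ 1.88) ≈ 0.041
Since p ≈ 0.041 < α = 0.1, reject H0; the evidence is statistically significant.

1.88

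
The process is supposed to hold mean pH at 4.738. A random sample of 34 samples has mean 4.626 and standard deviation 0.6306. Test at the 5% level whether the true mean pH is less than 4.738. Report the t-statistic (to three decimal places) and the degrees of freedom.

H0: μ = 4.738; H1: μ < 4.738 (one-sample t-test, left-tailed).
t = (x̄ − μ₀)/(s/√n) = (4.626 − 4.738)/(0.6306/√34) = -1.036
df = n − 1 = 33
p-value = P(T ≤ -1.036) ≈ 0.154
Since p ≈ 0.154 > α = 0.05, fail to reject H0; the data do not provide sufficient evidence against H0.

t = -1.036, df = 33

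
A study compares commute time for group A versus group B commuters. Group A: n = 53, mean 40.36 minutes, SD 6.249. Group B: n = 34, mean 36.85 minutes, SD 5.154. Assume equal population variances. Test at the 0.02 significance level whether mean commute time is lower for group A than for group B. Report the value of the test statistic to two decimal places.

2.73

Let group 1 = group A, group 2 = group B. H0: μ_1 = μ_2; H1: μ_1 < μ_2 (two-sample pooled-variance t-test, left-tailed).
s_p² = [(53−1)·6.249² + (34−1)·5.154²]/(53+34−2) = 34.2024
t = (40.36 − 36.85)/√[34.2024·(1/53 + 1/34)] = 2.73
df = n₁ + n₂ − 2 = 85
p-value = P(T ≤ 2.73) ≈ 0.996
Since p ≈ 0.996 > α = 0.02, fail to reject H0; the evidence is not statistically significant.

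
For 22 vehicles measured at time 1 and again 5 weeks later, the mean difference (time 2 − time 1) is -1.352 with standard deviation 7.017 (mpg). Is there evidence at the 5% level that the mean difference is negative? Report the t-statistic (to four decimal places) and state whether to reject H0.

H0: μ_d = 0; H1: μ_d < 0 (paired t-test on the differences, left-tailed).
t = d̄/(s_d/√n) = -1.352/(7.017/√22) = -0.9037
df = n − 1 = 21
p-value = P(T ≤ -0.9037) ≈ 0.1882
Since p ≈ 0.1882 > α = 0.05, fail to reject H0; the evidence is not statistically significant.

t = -0.9037; fail to reject H0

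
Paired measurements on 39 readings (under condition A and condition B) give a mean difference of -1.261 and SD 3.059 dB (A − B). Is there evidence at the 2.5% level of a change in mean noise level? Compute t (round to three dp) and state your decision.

H0: μ_d = 0; H1: μ_d ≠ 0 (paired t-test on the differences, two-sided).
t = d̄/(s_d/√n) = -1.261/(3.059/√39) = -2.574
df = n − 1 = 38
Two-sided p-value ≈ 0.014
Since p ≈ 0.014 < α = 0.025, reject H0; the data support H1.

t = -2.574; reject H0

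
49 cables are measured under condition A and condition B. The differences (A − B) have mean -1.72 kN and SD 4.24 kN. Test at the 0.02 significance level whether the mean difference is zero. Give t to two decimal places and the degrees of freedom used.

H0: μ_d = 0; H1: μ_d ≠ 0 (paired t-test on the differences, two-sided).
t = d̄/(s_d/√n) = -1.72/(4.24/√49) = -2.84
df = n − 1 = 48
Two-sided p-value ≈ 0.007
Since p ≈ 0.007 < α = 0.02, reject H0; the data support H1.

t = -2.84, df = 48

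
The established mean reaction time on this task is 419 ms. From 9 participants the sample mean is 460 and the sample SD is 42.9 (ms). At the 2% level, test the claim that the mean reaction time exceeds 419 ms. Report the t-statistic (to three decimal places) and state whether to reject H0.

t = 2.867; reject H0

H0: μ = 419; H1: μ > 419 (one-sample t-test, right-tailed).
t = (x̄ − μ₀)/(s/√n) = (460 − 419)/(42.9/√9) = 2.867
df = n − 1 = 8
p-value = P(T ≥ 2.867) ≈ 0.010
Since p ≈ 0.010 < α = 0.02, reject H0; the evidence is statistically significant.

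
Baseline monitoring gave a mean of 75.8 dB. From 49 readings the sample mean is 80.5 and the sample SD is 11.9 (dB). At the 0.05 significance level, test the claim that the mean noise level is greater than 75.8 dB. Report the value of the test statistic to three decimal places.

2.765

H0: μ = 75.8; H1: μ > 75.8 (one-sample t-test, right-tailed).
t = (x̄ − μ₀)/(s/√n) = (80.5 − 75.8)/(11.9/√49) = 2.765
df = n − 1 = 48
p-value = P(T ≥ 2.765) ≈ 0.004
Since p ≈ 0.004 < α = 0.05, reject H0; the evidence is statistically significant.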